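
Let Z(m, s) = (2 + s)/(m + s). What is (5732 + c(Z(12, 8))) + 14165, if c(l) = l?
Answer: 39795/2 ≈ 19898.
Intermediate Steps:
Z(m, s) = (2 + s)/(m + s)
(5732 + c(Z(12, 8))) + 14165 = (5732 + (2 + 8)/(12 + 8)) + 14165 = (5732 + 10/20) + 14165 = (5732 + (1/20)*10) + 14165 = (5732 + 1/2) + 14165 = 11465/2 + 14165 = 39795/2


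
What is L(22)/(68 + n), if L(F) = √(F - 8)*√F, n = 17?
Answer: 2*√77/85 ≈ 0.20647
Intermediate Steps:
L(F) = √F*√(-8 + F) (L(F) = √(-8 + F)*√F = √F*√(-8 + F))
L(22)/(68 + n) = (√22*√(-8 + 22))/(68 + 17) = (√22*√14)/85 = (2*√77)/85 = 2*√77/85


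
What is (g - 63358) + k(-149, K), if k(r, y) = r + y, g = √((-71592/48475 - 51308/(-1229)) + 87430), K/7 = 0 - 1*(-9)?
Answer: -63444 + √12418234713132592442/11915155 ≈ -63148.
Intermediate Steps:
K = 63 (K = 7*(0 - 1*(-9)) = 7*(0 + 9) = 7*9 = 63)
g = √12418234713132592442/11915155 (g = √((-71592*1/48475 - 51308*(-1/1229)) + 87430) = √((-71592/48475 + 51308/1229) + 87430) = √(2399168732/59575775 + 87430) = √(5211109176982/59575775) = √12418234713132592442/11915155 ≈ 295.75)
(g - 63358) + k(-149, K) = (√12418234713132592442/11915155 - 63358) + (-149 + 63) = (-63358 + √12418234713132592442/11915155) - 86 = -63444 + √12418234713132592442/11915155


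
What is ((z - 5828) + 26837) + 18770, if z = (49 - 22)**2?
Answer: 40508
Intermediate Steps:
z = 729 (z = 27**2 = 729)
((z - 5828) + 26837) + 18770 = ((729 - 5828) + 26837) + 18770 = (-5099 + 26837) + 18770 = 21738 + 18770 = 40508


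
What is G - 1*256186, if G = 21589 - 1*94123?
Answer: -328720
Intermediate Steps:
G = -72534 (G = 21589 - 94123 = -72534)
G - 1*256186 = -72534 - 1*256186 = -72534 - 256186 = -328720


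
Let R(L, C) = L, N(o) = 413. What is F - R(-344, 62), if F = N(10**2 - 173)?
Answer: 757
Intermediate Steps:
F = 413
F - R(-344, 62) = 413 - 1*(-344) = 413 + 344 = 757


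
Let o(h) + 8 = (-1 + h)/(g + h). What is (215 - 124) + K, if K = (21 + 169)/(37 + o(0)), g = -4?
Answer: 11407/117 ≈ 97.496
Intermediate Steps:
o(h) = -8 + (-1 + h)/(-4 + h)
K = 760/117 (K = (21 + 169)/(37 + (31 - 7*0)/(-4 + 0)) = 190/(37 + (31 + 0)/(-4)) = 190/(37 - 1/4*31) = 190/(37 - 31/4) = 190/(117/4) = 190*(4/117) = 760/117 ≈ 6.4957)
(215 - 124) + K = (215 - 124) + 760/117 = 91 + 760/117 = 11407/117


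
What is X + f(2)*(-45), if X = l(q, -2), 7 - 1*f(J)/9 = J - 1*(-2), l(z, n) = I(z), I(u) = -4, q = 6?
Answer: -1219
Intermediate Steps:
l(z, n) = -4
f(J) = 45 - 9*J (f(J) = 63 - 9*(J - 1*(-2)) = 63 - 9*(J + 2) = 63 - 9*(2 + J) = 63 + (-18 - 9*J) = 45 - 9*J)
X = -4
X + f(2)*(-45) = -4 + (45 - 9*2)*(-45) = -4 + (45 - 18)*(-45) = -4 + 27*(-45) = -4 - 1215 = -1219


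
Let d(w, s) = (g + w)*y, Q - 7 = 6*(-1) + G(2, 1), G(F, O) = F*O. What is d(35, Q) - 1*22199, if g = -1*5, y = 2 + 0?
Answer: -22139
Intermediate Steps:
y = 2
g = -5
Q = 3 (Q = 7 + (6*(-1) + 2*1) = 7 + (-6 + 2) = 7 - 4 = 3)
d(w, s) = -10 + 2*w (d(w, s) = (-5 + w)*2 = -10 + 2*w)
d(35, Q) - 1*22199 = (-10 + 2*35) - 1*22199 = (-10 + 70) - 22199 = 60 - 22199 = -22139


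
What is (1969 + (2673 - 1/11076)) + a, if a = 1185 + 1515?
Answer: 81319991/11076 ≈ 7342.0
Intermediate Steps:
a = 2700
(1969 + (2673 - 1/11076)) + a = (1969 + (2673 - 1/11076)) + 2700 = (1969 + 29606147/11076) + 2700 = 51414791/11076 + 2700 = 81319991/11076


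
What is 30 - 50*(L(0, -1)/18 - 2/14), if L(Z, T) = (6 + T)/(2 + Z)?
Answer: 3805/126 ≈ 30.198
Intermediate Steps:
L(Z, T) = (6 + T)/(2 + Z)
30 - 50*(L(0, -1)/18 - 2/14) = 30 - 50*(((6 - 1)/(2 + 0))/18 - 2/14) = 30 - 50*((5/2)*(1/18) - 2*1/14) = 30 - 50*(((½)*5)*(1/18) - ⅐) = 30 - 50*((5/2)*(1/18) - ⅐) = 30 - 50*(5/36 - ⅐) = 30 - 50*(-1/252) = 30 + 25/126 = 3805/126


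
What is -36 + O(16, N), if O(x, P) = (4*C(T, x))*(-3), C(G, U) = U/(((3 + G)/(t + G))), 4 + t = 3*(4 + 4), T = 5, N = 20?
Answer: -636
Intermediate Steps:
t = 20 (t = -4 + 3*(4 + 4) = -4 + 3*8 = -4 + 24 = 20)
C(G, U) = U*(20 + G)/(3 + G) (C(G, U) = U/(((3 + G)/(20 + G))) = U*((20 + G)/(3 + G)) = U*(20 + G)/(3 + G))
O(x, P) = -75*x/2 (O(x, P) = (4*(x*(20 + 5)/(3 + 5)))*(-3) = (4*(x*25/8))*(-3) = (4*(x*(⅛)*25))*(-3) = (4*(25*x/8))*(-3) = (25*x/2)*(-3) = -75*x/2)
-36 + O(16, N) = -36 - 75/2*16 = -36 - 600 = -636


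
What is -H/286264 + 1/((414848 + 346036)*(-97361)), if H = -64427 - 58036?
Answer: 206184348786367/481967258868744 ≈ 0.42780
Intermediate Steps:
H = -122463
-H/286264 + 1/((414848 + 346036)*(-97361)) = -1*(-122463)/286264 + 1/((414848 + 346036)*(-97361)) = 122463*(1/286264) - 1/97361/760884 = 11133/26024 + (1/760884)*(-1/97361) = 11133/26024 - 1/74080427124 = 206184348786367/481967258868744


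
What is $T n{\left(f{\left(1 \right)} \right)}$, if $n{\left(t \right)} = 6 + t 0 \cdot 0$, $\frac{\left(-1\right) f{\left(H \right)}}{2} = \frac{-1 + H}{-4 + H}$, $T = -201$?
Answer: $-1206$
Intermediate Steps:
$f{\left(H \right)} = - \frac{2 \left(-1 + H\right)}{-4 + H}$ ($f{\left(H \right)} = - 2 \frac{-1 + H}{-4 + H} = - \frac{2 \left(-1 + H\right)}{-4 + H}$)
$n{\left(t \right)} = 6$ ($n{\left(t \right)} = 6 + t 0 = 6 + 0 = 6$)
$T n{\left(f{\left(1 \right)} \right)} = \left(-201\right) 6 = -1206$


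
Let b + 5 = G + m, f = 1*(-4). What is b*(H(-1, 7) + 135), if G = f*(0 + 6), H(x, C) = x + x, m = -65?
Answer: -12502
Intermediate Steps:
f = -4
H(x, C) = 2*x
G = -24 (G = -4*(0 + 6) = -4*6 = -24)
b = -94 (b = -5 + (-24 - 65) = -5 - 89 = -94)
b*(H(-1, 7) + 135) = -94*(2*(-1) + 135) = -94*(-2 + 135) = -94*133 = -12502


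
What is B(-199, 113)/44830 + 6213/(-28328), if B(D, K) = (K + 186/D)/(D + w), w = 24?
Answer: -4850198427239/22112904079000 ≈ -0.21934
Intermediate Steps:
B(D, K) = (K + 186/D)/(24 + D) (B(D, K) = (K + 186/D)/(D + 24) = (K + 186/D)/(24 + D))
B(-199, 113)/44830 + 6213/(-28328) = ((186 - 199*113)/((-199)*(24 - 199)))/44830 + 6213/(-28328) = -1/199*(186 - 22487)/(-175)*(1/44830) + 6213*(-1/28328) = -1/199*(-1/175)*(-22301)*(1/44830) - 6213/28328 = -22301/34825*1/44830 - 6213/28328 = -22301/1561204750 - 6213/28328 = -4850198427239/22112904079000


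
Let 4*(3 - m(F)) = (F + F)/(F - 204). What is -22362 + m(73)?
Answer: -5857985/262 ≈ -22359.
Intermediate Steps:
m(F) = 3 - F/(2*(-204 + F)) (m(F) = 3 - (F + F)/(4*(F - 204)) = 3 - 2*F/(4*(-204 + F)) = 3 - F/(2*(-204 + F)))
-22362 + m(73) = -22362 + (-1224 + 5*73)/(2*(-204 + 73)) = -22362 + (1/2)*(-1224 + 365)/(-131) = -22362 + (1/2)*(-1/131)*(-859) = -22362 + 859/262 = -5857985/262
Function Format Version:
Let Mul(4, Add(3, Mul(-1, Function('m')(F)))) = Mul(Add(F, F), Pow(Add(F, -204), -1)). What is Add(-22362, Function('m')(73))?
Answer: Rational(-5857985, 262) ≈ -22359.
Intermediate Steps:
Function('m')(F) = Add(3, Mul(Rational(-1, 2), F, Pow(Add(-204, F), -1))) (Function('m')(F) = Add(3, Mul(Rational(-1, 4), Mul(Add(F, F), Pow(Add(F, -204), -1)))) = Add(3, Mul(Rational(-1, 4), Mul(Mul(2, F), Pow(Add(-204, F), -1)))) = Add(3, Mul(Rational(-1, 4), Mul(2, F, Pow(Add(-204, F), -1)))) = Add(3, Mul(Rational(-1, 2), F, Pow(Add(-204, F), -1))))
Add(-22362, Function('m')(73)) = Add(-22362, Mul(Rational(1, 2), Pow(Add(-204, 73), -1), Add(-1224, Mul(5, 73)))) = Add(-22362, Mul(Rational(1, 2), Pow(-131, -1), Add(-1224, 365))) = Add(-22362, Mul(Rational(1, 2), Rational(-1, 131), -859)) = Add(-22362, Rational(859, 262)) = Rational(-5857985, 262)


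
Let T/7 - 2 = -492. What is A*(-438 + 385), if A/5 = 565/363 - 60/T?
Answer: -51932845/124509 ≈ -417.10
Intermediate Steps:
T = -3430 (T = 14 + 7*(-492) = 14 - 3444 = -3430)
A = 979865/124509 (A = 5*(565/363 - 60/(-3430)) = 5*(565*(1/363) - 60*(-1/3430)) = 5*(565/363 + 6/343) = 5*(195973/124509) = 979865/124509 ≈ 7.8698)
A*(-438 + 385) = 979865*(-438 + 385)/124509 = (979865/124509)*(-53) = -51932845/124509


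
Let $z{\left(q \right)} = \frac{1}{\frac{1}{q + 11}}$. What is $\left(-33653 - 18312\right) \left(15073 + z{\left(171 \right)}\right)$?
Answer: $-792726075$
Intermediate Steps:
$z{\left(q \right)} = 11 + q$ ($z{\left(q \right)} = \frac{1}{\frac{1}{11 + q}} = 11 + q$)
$\left(-33653 - 18312\right) \left(15073 + z{\left(171 \right)}\right) = \left(-33653 - 18312\right) \left(15073 + \left(11 + 171\right)\right) = - 51965 \left(15073 + 182\right) = \left(-51965\right) 15255 = -792726075$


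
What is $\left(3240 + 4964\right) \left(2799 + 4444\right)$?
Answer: $59421572$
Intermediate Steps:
$\left(3240 + 4964\right) \left(2799 + 4444\right) = 8204 \cdot 7243 = 59421572$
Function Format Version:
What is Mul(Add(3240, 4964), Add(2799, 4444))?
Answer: 59421572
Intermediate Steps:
Mul(Add(3240, 4964), Add(2799, 4444)) = Mul(8204, 7243) = 59421572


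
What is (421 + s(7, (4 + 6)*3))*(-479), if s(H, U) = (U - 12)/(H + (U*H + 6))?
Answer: -44978579/223 ≈ -2.0170e+5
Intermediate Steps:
s(H, U) = (-12 + U)/(6 + H + H*U) (s(H, U) = (-12 + U)/(H + (H*U + 6)) = (-12 + U)/(H + (6 + H*U)) = (-12 + U)/(6 + H + H*U))
(421 + s(7, (4 + 6)*3))*(-479) = (421 + (-12 + (4 + 6)*3)/(6 + 7 + 7*((4 + 6)*3)))*(-479) = (421 + (-12 + 10*3)/(6 + 7 + 7*(10*3)))*(-479) = (421 + (-12 + 30)/(6 + 7 + 7*30))*(-479) = (421 + 18/(6 + 7 + 210))*(-479) = (421 + 18/223)*(-479) = (93901/223)*(-479) = -44978579/223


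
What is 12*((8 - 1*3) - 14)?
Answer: -108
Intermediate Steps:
12*((8 - 1*3) - 14) = 12*((8 - 3) - 14) = 12*(5 - 14) = 12*(-9) = -108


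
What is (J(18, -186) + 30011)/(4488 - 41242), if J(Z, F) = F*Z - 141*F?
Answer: -52889/36754 ≈ -1.4390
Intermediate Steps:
J(Z, F) = -141*F + F*Z
(J(18, -186) + 30011)/(4488 - 41242) = (-186*(-141 + 18) + 30011)/(4488 - 41242) = (-186*(-123) + 30011)/(-36754) = (22878 + 30011)*(-1/36754) = 52889*(-1/36754) = -52889/36754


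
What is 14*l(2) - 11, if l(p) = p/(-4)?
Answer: -18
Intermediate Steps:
l(p) = -p/4 (l(p) = p*(-1/4) = -p/4)
14*l(2) - 11 = 14*(-1/4*2) - 11 = 14*(-1/2) - 11 = -7 - 11 = -18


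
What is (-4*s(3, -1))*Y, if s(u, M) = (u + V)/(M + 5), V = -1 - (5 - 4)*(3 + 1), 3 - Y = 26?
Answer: -46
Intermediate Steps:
Y = -23 (Y = 3 - 1*26 = 3 - 26 = -23)
V = -5 (V = -1 - 4 = -5)
s(u, M) = (-5 + u)/(5 + M) (s(u, M) = (u - 5)/(M + 5) = (-5 + u)/(5 + M))
(-4*s(3, -1))*Y = -4*(-5 + 3)/(5 - 1)*(-23) = -4*(-2)/4*(-23) = -(-2)*(-23) = -4*(-½)*(-23) = 2*(-23) = -46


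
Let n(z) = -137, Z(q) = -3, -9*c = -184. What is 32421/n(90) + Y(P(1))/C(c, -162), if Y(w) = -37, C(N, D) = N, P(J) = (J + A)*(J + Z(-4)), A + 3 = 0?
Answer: -6011085/25208 ≈ -238.46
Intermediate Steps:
c = 184/9 (c = -⅑*(-184) = 184/9 ≈ 20.444)
A = -3 (A = -3 + 0 = -3)
P(J) = (-3 + J)² (P(J) = (J - 3)*(J - 3) = (-3 + J)*(-3 + J) = (-3 + J)²)
32421/n(90) + Y(P(1))/C(c, -162) = 32421/(-137) - 37/184/9 = 32421*(-1/137) - 37*9/184 = -32421/137 - 333/184 = -6011085/25208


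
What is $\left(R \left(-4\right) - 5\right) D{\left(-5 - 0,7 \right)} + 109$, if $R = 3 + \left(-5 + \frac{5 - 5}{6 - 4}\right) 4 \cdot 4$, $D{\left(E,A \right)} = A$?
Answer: $2230$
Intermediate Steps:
$R = -77$ ($R = 3 + \left(-5 + \frac{0}{2}\right) 4 \cdot 4 = 3 + \left(-5 + 0 \cdot \frac{1}{2}\right) 4 \cdot 4 = 3 + \left(-5 + 0\right) 4 \cdot 4 = 3 + \left(-5\right) 4 \cdot 4 = 3 - 80 = -77$)
$\left(R \left(-4\right) - 5\right) D{\left(-5 - 0,7 \right)} + 109 = \left(\left(-77\right) \left(-4\right) - 5\right) 7 + 109 = \left(308 - 5\right) 7 + 109 = 303 \cdot 7 + 109 = 2121 + 109 = 2230$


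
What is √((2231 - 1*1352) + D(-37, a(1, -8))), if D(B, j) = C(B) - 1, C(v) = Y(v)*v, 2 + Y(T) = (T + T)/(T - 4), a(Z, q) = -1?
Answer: √1488054/41 ≈ 29.753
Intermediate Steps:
Y(T) = -2 + 2*T/(-4 + T) (Y(T) = -2 + (T + T)/(T - 4) = -2 + (2*T)/(-4 + T) = -2 + 2*T/(-4 + T))
C(v) = 8*v/(-4 + v) (C(v) = (8/(-4 + v))*v = 8*v/(-4 + v))
D(B, j) = -1 + 8*B/(-4 + B) (D(B, j) = 8*B/(-4 + B) - 1 = -1 + 8*B/(-4 + B))
√((2231 - 1*1352) + D(-37, a(1, -8))) = √((2231 - 1*1352) + (4 + 7*(-37))/(-4 - 37)) = √((2231 - 1352) + (4 - 259)/(-41)) = √(879 - 1/41*(-255)) = √(879 + 255/41) = √(36294/41) = √1488054/41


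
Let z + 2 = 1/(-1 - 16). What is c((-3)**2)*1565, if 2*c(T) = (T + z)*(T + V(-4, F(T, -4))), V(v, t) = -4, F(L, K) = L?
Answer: 461675/17 ≈ 27157.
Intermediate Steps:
z = -35/17 (z = -2 + 1/(-1 - 16) = -2 + 1/(-17) = -2 - 1/17 = -35/17 ≈ -2.0588)
c(T) = (-4 + T)*(-35/17 + T)/2 (c(T) = ((T - 35/17)*(T - 4))/2 = ((-35/17 + T)*(-4 + T))/2 = ((-4 + T)*(-35/17 + T))/2 = (-4 + T)*(-35/17 + T)/2)
c((-3)**2)*1565 = (70/17 + ((-3)**2)**2/2 - 103/34*(-3)**2)*1565 = (70/17 + (1/2)*9**2 - 103/34*9)*1565 = (70/17 + (1/2)*81 - 927/34)*1565 = (70/17 + 81/2 - 927/34)*1565 = (295/17)*1565 = 461675/17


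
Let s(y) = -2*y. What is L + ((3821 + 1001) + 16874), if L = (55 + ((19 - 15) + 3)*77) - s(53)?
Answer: 22396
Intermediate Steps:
L = 700 (L = (55 + ((19 - 15) + 3)*77) - (-2)*53 = (55 + (4 + 3)*77) - 1*(-106) = (55 + 7*77) + 106 = (55 + 539) + 106 = 594 + 106 = 700)
L + ((3821 + 1001) + 16874) = 700 + ((3821 + 1001) + 16874) = 700 + (4822 + 16874) = 700 + 21696 = 22396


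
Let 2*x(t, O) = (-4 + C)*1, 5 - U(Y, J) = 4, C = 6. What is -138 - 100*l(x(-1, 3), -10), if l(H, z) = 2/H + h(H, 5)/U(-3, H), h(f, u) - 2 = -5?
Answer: -38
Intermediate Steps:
U(Y, J) = 1 (U(Y, J) = 5 - 1*4 = 5 - 4 = 1)
h(f, u) = -3 (h(f, u) = 2 - 5 = -3)
x(t, O) = 1 (x(t, O) = ((-4 + 6)*1)/2 = (2*1)/2 = (1/2)*2 = 1)
l(H, z) = -3 + 2/H (l(H, z) = 2/H - 3/1 = 2/H - 3*1 = 2/H - 3 = -3 + 2/H)
-138 - 100*l(x(-1, 3), -10) = -138 - 100*(-3 + 2/1) = -138 - 100*(-3 + 2*1) = -138 - 100*(-3 + 2) = -138 - 100*(-1) = -138 + 100 = -38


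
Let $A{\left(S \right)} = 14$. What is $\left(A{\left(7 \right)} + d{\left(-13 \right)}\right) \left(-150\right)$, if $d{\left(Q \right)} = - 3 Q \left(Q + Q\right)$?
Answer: $150000$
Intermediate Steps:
$d{\left(Q \right)} = - 6 Q^{2}$ ($d{\left(Q \right)} = - 3 Q 2 Q = - 6 Q^{2}$)
$\left(A{\left(7 \right)} + d{\left(-13 \right)}\right) \left(-150\right) = \left(14 - 6 \left(-13\right)^{2}\right) \left(-150\right) = \left(14 - 1014\right) \left(-150\right) = \left(-1000\right) \left(-150\right) = 150000$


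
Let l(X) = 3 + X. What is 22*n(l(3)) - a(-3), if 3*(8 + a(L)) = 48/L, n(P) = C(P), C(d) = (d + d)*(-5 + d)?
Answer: 832/3 ≈ 277.33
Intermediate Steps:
C(d) = 2*d*(-5 + d) (C(d) = (2*d)*(-5 + d) = 2*d*(-5 + d))
n(P) = 2*P*(-5 + P)
a(L) = -8 + 16/L (a(L) = -8 + (48/L)/3 = -8 + 16/L)
22*n(l(3)) - a(-3) = 22*(2*(3 + 3)*(-5 + (3 + 3))) - (-8 + 16/(-3)) = 22*(2*6*(-5 + 6)) - (-8 + 16*(-⅓)) = 22*(2*6*1) - (-8 - 16/3) = 22*12 - 1*(-40/3) = 264 + 40/3 = 832/3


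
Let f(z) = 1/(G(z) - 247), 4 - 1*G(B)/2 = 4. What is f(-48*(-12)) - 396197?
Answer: -97860660/247 ≈ -3.9620e+5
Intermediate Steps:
G(B) = 0 (G(B) = 8 - 2*4 = 8 - 8 = 0)
f(z) = -1/247 (f(z) = 1/(0 - 247) = 1/(-247) = -1/247)
f(-48*(-12)) - 396197 = -1/247 - 396197 = -97860660/247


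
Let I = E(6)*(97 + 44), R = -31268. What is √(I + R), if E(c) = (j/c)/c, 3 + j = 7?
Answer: I*√281271/3 ≈ 176.78*I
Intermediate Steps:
j = 4 (j = -3 + 7 = 4)
E(c) = 4/c² (E(c) = (4/c)/c = 4/c²)
I = 47/3 (I = (4/6²)*(97 + 44) = (4*(1/36))*141 = (⅑)*141 = 47/3 ≈ 15.667)
√(I + R) = √(47/3 - 31268) = √(-93757/3) = I*√281271/3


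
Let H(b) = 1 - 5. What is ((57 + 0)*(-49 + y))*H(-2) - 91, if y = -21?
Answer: 15869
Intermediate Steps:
H(b) = -4
((57 + 0)*(-49 + y))*H(-2) - 91 = ((57 + 0)*(-49 - 21))*(-4) - 91 = (57*(-70))*(-4) - 91 = -3990*(-4) - 91 = 15960 - 91 = 15869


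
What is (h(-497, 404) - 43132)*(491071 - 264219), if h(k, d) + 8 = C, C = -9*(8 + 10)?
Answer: -9823145304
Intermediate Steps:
C = -162 (C = -9*18 = -162)
h(k, d) = -170 (h(k, d) = -8 - 162 = -170)
(h(-497, 404) - 43132)*(491071 - 264219) = (-170 - 43132)*(491071 - 264219) = -43302*226852 = -9823145304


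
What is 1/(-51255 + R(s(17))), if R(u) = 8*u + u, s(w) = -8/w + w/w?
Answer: -17/871254 ≈ -1.9512e-5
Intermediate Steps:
s(w) = 1 - 8/w (s(w) = -8/w + 1 = 1 - 8/w)
R(u) = 9*u
1/(-51255 + R(s(17))) = 1/(-51255 + 9*((-8 + 17)/17)) = 1/(-51255 + 9*((1/17)*9)) = 1/(-51255 + 9*(9/17)) = 1/(-51255 + 81/17) = 1/(-871254/17) = -17/871254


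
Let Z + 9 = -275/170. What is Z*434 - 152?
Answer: -80921/17 ≈ -4760.1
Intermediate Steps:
Z = -361/34 (Z = -9 - 275/170 = -9 - 275*1/170 = -9 - 55/34 = -361/34 ≈ -10.618)
Z*434 - 152 = -361/34*434 - 152 = -78337/17 - 152 = -80921/17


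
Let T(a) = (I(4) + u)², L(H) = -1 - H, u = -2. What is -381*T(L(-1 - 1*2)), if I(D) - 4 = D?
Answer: -13716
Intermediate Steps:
I(D) = 4 + D
T(a) = 36 (T(a) = ((4 + 4) - 2)² = (8 - 2)² = 6² = 36)
-381*T(L(-1 - 1*2)) = -381*36 = -13716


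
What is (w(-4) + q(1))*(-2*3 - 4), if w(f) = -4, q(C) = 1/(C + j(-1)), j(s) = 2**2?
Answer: 38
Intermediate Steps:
j(s) = 4
q(C) = 1/(4 + C) (q(C) = 1/(C + 4) = 1/(4 + C))
(w(-4) + q(1))*(-2*3 - 4) = (-4 + 1/(4 + 1))*(-2*3 - 4) = (-4 + 1/5)*(-6 - 4) = (-4 + 1/5)*(-10) = -19/5*(-10) = 38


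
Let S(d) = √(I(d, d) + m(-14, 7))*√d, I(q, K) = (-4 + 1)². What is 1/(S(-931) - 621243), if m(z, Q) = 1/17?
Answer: -79407/49331043979 - I*√49742/937289835601 ≈ -1.6097e-6 - 2.3795e-10*I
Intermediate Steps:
I(q, K) = 9 (I(q, K) = (-3)² = 9)
m(z, Q) = 1/17
S(d) = √2618*√d/17 (S(d) = √(9 + 1/17)*√d = √(154/17)*√d = (√2618/17)*√d = √2618*√d/17)
1/(S(-931) - 621243) = 1/(√2618*√(-931)/17 - 621243) = 1/(√2618*(7*I*√19)/17 - 621243) = 1/(7*I*√49742/17 - 621243) = 1/(-621243 + 7*I*√49742/17)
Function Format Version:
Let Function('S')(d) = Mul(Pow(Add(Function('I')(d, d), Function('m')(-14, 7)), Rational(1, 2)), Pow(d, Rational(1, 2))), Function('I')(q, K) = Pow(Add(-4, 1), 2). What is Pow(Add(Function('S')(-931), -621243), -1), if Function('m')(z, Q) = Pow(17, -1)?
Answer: Add(Rational(-79407, 49331043979), Mul(Rational(-1, 937289835601), I, Pow(49742, Rational(1, 2)))) ≈ Add(-1.6097e-6, Mul(-2.3795e-10, I))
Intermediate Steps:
Function('I')(q, K) = 9 (Function('I')(q, K) = Pow(-3, 2) = 9)
Function('m')(z, Q) = Rational(1, 17)
Function('S')(d) = Mul(Rational(1, 17), Pow(2618, Rational(1, 2)), Pow(d, Rational(1, 2))) (Function('S')(d) = Mul(Pow(Add(9, Rational(1, 17)), Rational(1, 2)), Pow(d, Rational(1, 2))) = Mul(Pow(Rational(154, 17), Rational(1, 2)), Pow(d, Rational(1, 2))) = Mul(Mul(Rational(1, 17), Pow(2618, Rational(1, 2))), Pow(d, Rational(1, 2))) = Mul(Rational(1, 17), Pow(2618, Rational(1, 2)), Pow(d, Rational(1, 2))))
Pow(Add(Function('S')(-931), -621243), -1) = Pow(Add(Mul(Rational(1, 17), Pow(2618, Rational(1, 2)), Pow(-931, Rational(1, 2))), -621243), -1) = Pow(Add(Mul(Rational(1, 17), Pow(2618, Rational(1, 2)), Mul(7, I, Pow(19, Rational(1, 2)))), -621243), -1) = Pow(Add(Mul(Rational(7, 17), I, Pow(49742, Rational(1, 2))), -621243), -1) = Pow(Add(-621243, Mul(Rational(7, 17), I, Pow(49742, Rational(1, 2)))), -1)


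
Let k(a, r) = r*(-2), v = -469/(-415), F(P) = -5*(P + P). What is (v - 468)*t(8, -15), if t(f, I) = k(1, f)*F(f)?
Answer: -49600256/83 ≈ -5.9759e+5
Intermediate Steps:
F(P) = -10*P
v = 469/415 (v = -469*(-1/415) = 469/415 ≈ 1.1301)
k(a, r) = -2*r
t(f, I) = 20*f**2 (t(f, I) = (-2*f)*(-10*f) = 20*f**2)
(v - 468)*t(8, -15) = (469/415 - 468)*(20*8**2) = -775004*64/83 = -193751/415*1280 = -49600256/83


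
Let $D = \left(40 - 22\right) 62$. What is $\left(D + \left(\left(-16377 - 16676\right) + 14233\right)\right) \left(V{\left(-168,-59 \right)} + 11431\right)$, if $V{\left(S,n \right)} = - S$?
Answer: $-205348696$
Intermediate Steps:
$D = 1116$ ($D = 18 \cdot 62 = 1116$)
$\left(D + \left(\left(-16377 - 16676\right) + 14233\right)\right) \left(V{\left(-168,-59 \right)} + 11431\right) = \left(1116 + \left(\left(-16377 - 16676\right) + 14233\right)\right) \left(\left(-1\right) \left(-168\right) + 11431\right) = \left(1116 + \left(-33053 + 14233\right)\right) \left(168 + 11431\right) = \left(1116 - 18820\right) 11599 = \left(-17704\right) 11599 = -205348696$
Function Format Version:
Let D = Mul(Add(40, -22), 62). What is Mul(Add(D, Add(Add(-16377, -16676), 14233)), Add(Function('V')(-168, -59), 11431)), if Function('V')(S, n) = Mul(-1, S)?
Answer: -205348696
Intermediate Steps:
D = 1116 (D = Mul(18, 62) = 1116)
Mul(Add(D, Add(Add(-16377, -16676), 14233)), Add(Function('V')(-168, -59), 11431)) = Mul(Add(1116, Add(Add(-16377, -16676), 14233)), Add(Mul(-1, -168), 11431)) = Mul(Add(1116, Add(-33053, 14233)), Add(168, 11431)) = Mul(Add(1116, -18820), 11599) = Mul(-17704, 11599) = -205348696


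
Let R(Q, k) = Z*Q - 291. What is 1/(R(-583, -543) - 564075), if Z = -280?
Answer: -1/401126 ≈ -2.4930e-6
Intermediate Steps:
R(Q, k) = -291 - 280*Q (R(Q, k) = -280*Q - 291 = -291 - 280*Q)
1/(R(-583, -543) - 564075) = 1/((-291 - 280*(-583)) - 564075) = 1/((-291 + 163240) - 564075) = 1/(162949 - 564075) = 1/(-401126) = -1/401126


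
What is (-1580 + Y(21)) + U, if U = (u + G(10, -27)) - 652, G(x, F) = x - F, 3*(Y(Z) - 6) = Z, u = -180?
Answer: -2362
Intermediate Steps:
Y(Z) = 6 + Z/3
U = -795 (U = (-180 + (10 - 1*(-27))) - 652 = (-180 + (10 + 27)) - 652 = (-180 + 37) - 652 = -143 - 652 = -795)
(-1580 + Y(21)) + U = (-1580 + (6 + (⅓)*21)) - 795 = (-1580 + (6 + 7)) - 795 = (-1580 + 13) - 795 = -1567 - 795 = -2362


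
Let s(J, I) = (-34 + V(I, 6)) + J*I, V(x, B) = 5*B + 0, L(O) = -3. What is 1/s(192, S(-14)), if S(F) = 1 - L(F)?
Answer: 1/764 ≈ 0.0013089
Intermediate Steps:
V(x, B) = 5*B
S(F) = 4 (S(F) = 1 - 1*(-3) = 1 + 3 = 4)
s(J, I) = -4 + I*J (s(J, I) = (-34 + 5*6) + J*I = (-34 + 30) + I*J = -4 + I*J)
1/s(192, S(-14)) = 1/(-4 + 4*192) = 1/(-4 + 768) = 1/764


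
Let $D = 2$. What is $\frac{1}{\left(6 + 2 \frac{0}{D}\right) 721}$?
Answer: $\frac{1}{4326} \approx 0.00023116$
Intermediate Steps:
$\frac{1}{\left(6 + 2 \frac{0}{D}\right) 721} = \frac{1}{\left(6 + 2 \cdot \frac{0}{2}\right) 721} = \frac{1}{\left(6 + 2 \cdot 0 \cdot \frac{1}{2}\right) 721} = \frac{1}{\left(6 + 2 \cdot 0\right) 721} = \frac{1}{\left(6 + 0\right) 721} = \frac{1}{6 \cdot 721} = \frac{1}{4326}$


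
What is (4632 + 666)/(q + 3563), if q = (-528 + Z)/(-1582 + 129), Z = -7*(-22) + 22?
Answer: 2565998/1725797 ≈ 1.4868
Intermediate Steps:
Z = 176 (Z = 154 + 22 = 176)
q = 352/1453 (q = (-528 + 176)/(-1582 + 129) = -352/(-1453) = -352*(-1/1453) = 352/1453 ≈ 0.24226)
(4632 + 666)/(q + 3563) = (4632 + 666)/(352/1453 + 3563) = 5298/(5177391/1453) = 5298*(1453/5177391) = 2565998/1725797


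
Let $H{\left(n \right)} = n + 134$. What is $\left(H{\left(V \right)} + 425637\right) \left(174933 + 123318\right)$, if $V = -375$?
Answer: $126874782396$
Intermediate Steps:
$H{\left(n \right)} = 134 + n$
$\left(H{\left(V \right)} + 425637\right) \left(174933 + 123318\right) = \left(\left(134 - 375\right) + 425637\right) \left(174933 + 123318\right) = \left(-241 + 425637\right) 298251 = 425396 \cdot 298251 = 126874782396$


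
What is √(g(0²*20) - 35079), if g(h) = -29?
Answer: 2*I*√8777 ≈ 187.37*I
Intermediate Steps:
√(g(0²*20) - 35079) = √(-29 - 35079) = √(-35108) = 2*I*√8777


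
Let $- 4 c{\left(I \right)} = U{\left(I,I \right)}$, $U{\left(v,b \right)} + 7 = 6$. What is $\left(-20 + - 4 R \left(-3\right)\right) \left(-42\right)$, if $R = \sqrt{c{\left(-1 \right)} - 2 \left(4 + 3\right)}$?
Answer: $840 - 252 i \sqrt{55} \approx 840.0 - 1868.9 i$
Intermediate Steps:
$U{\left(v,b \right)} = -1$ ($U{\left(v,b \right)} = -7 + 6 = -1$)
$c{\left(I \right)} = \frac{1}{4}$ ($c{\left(I \right)} = \left(- \frac{1}{4}\right) \left(-1\right) = \frac{1}{4}$)
$R = \frac{i \sqrt{55}}{2}$ ($R = \sqrt{\frac{1}{4} - 2 \left(4 + 3\right)} = \sqrt{\frac{1}{4} - 14} = \sqrt{- \frac{55}{4}} = \frac{i \sqrt{55}}{2} \approx 3.7081 i$)
$\left(-20 + - 4 R \left(-3\right)\right) \left(-42\right) = \left(-20 + - 4 \frac{i \sqrt{55}}{2} \left(-3\right)\right) \left(-42\right) = \left(-20 + - 2 i \sqrt{55} \left(-3\right)\right) \left(-42\right) = \left(-20 + 6 i \sqrt{55}\right) \left(-42\right) = 840 - 252 i \sqrt{55}$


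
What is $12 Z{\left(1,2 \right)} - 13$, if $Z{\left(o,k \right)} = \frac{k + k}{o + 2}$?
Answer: $3$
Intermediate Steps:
$Z{\left(o,k \right)} = \frac{2 k}{2 + o}$
$12 Z{\left(1,2 \right)} - 13 = 12 \cdot 2 \cdot 2 \frac{1}{2 + 1} - 13 = 12 \cdot 2 \cdot 2 \cdot \frac{1}{3} - 13 = 12 \cdot \frac{4}{3} - 13 = 16 - 13 = 3$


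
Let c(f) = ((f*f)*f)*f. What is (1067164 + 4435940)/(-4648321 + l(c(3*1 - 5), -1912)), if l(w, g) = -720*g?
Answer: -5503104/3271681 ≈ -1.6820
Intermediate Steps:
c(f) = f⁴ (c(f) = (f²*f)*f = f³*f = f⁴)
(1067164 + 4435940)/(-4648321 + l(c(3*1 - 5), -1912)) = (1067164 + 4435940)/(-4648321 - 720*(-1912)) = 5503104/(-4648321 + 1376640) = 5503104/(-3271681) = 5503104*(-1/3271681) = -5503104/3271681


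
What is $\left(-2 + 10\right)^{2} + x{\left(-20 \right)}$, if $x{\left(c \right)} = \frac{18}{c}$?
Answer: $\frac{631}{10} \approx 63.1$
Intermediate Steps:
$\left(-2 + 10\right)^{2} + x{\left(-20 \right)} = \left(-2 + 10\right)^{2} + \frac{18}{-20} = 8^{2} + 18 \left(- \frac{1}{20}\right) = 64 - \frac{9}{10} = \frac{631}{10}$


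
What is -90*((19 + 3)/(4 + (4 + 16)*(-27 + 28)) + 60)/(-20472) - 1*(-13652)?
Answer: 186326151/13648 ≈ 13652.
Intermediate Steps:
-90*((19 + 3)/(4 + (4 + 16)*(-27 + 28)) + 60)/(-20472) - 1*(-13652) = -90*(22/(4 + 20*1) + 60)*(-1/20472) + 13652 = -90*(22/(4 + 20) + 60)*(-1/20472) + 13652 = -90*(22/24 + 60)*(-1/20472) + 13652 = -90*(22*(1/24) + 60)*(-1/20472) + 13652 = -90*(11/12 + 60)*(-1/20472) + 13652 = -90*731/12*(-1/20472) + 13652 = -10965/2*(-1/20472) + 13652 = 3655/13648 + 13652 = 186326151/13648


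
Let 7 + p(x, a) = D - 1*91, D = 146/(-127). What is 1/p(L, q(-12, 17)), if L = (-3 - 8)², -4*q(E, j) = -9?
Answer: -127/12592 ≈ -0.010086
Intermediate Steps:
q(E, j) = 9/4 (q(E, j) = -¼*(-9) = 9/4)
L = 121 (L = (-11)² = 121)
D = -146/127 (D = 146*(-1/127) = -146/127 ≈ -1.1496)
p(x, a) = -12592/127 (p(x, a) = -7 + (-146/127 - 1*91) = -7 + (-146/127 - 91) = -7 - 11703/127 = -12592/127)
1/p(L, q(-12, 17)) = 1/(-12592/127) = -127/12592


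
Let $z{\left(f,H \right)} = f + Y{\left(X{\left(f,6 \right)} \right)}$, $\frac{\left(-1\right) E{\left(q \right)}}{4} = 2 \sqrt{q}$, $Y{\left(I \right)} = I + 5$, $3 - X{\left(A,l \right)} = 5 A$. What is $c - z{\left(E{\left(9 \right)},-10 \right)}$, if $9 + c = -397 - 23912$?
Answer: $-24422$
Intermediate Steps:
$X{\left(A,l \right)} = 3 - 5 A$
$Y{\left(I \right)} = 5 + I$
$E{\left(q \right)} = - 8 \sqrt{q}$ ($E{\left(q \right)} = - 4 \cdot 2 \sqrt{q} = - 8 \sqrt{q}$)
$z{\left(f,H \right)} = 8 - 4 f$ ($z{\left(f,H \right)} = f + \left(5 - \left(-3 + 5 f\right)\right) = f - \left(-8 + 5 f\right) = 8 - 4 f$)
$c = -24318$ ($c = -9 - 24309 = -24318$)
$c - z{\left(E{\left(9 \right)},-10 \right)} = -24318 - \left(8 - 4 \left(- 8 \sqrt{9}\right)\right) = -24318 - \left(8 - 4 \left(\left(-8\right) 3\right)\right) = -24318 - \left(8 - -96\right) = -24318 - \left(8 + 96\right) = -24318 - 104 = -24422$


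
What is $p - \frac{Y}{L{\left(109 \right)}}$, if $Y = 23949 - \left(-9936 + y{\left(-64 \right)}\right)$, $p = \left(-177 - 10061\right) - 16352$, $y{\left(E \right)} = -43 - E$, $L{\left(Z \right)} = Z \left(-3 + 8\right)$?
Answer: $- \frac{14525414}{545} \approx -26652.0$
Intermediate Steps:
$L{\left(Z \right)} = 5 Z$ ($L{\left(Z \right)} = Z 5 = 5 Z$)
$p = -26590$ ($p = -10238 - 16352 = -26590$)
$Y = 33864$ ($Y = 23949 - \left(-9936 - -21\right) = 23949 - \left(-9936 + \left(-43 + 64\right)\right) = 23949 - \left(-9936 + 21\right) = 23949 - -9915 = 23949 + 9915 = 33864$)
$p - \frac{Y}{L{\left(109 \right)}} = -26590 - \frac{33864}{5 \cdot 109} = -26590 - \frac{33864}{545} = - \frac{14525414}{545}$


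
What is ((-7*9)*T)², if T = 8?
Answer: 254016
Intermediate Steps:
((-7*9)*T)² = (-7*9*8)² = (-63*8)² = (-504)² = 254016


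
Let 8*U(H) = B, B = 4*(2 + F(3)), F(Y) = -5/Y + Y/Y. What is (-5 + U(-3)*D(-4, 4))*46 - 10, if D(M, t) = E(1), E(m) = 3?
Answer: -148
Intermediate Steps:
F(Y) = 1 - 5/Y (F(Y) = -5/Y + 1 = 1 - 5/Y)
B = 16/3 (B = 4*(2 + (-5 + 3)/3) = 4*(2 + (⅓)*(-2)) = 4*(2 - ⅔) = 4*(4/3) = 16/3 ≈ 5.3333)
D(M, t) = 3
U(H) = ⅔ (U(H) = (⅛)*(16/3) = ⅔)
(-5 + U(-3)*D(-4, 4))*46 - 10 = (-5 + (⅔)*3)*46 - 10 = (-5 + 2)*46 - 10 = -3*46 - 10 = -138 - 10 = -148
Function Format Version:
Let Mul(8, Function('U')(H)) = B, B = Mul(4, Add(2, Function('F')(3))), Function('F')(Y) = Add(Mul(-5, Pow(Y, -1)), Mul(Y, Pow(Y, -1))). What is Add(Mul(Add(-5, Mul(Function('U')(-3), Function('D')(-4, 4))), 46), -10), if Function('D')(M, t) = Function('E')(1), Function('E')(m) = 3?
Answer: -148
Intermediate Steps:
Function('F')(Y) = Add(1, Mul(-5, Pow(Y, -1))) (Function('F')(Y) = Add(Mul(-5, Pow(Y, -1)), 1) = Add(1, Mul(-5, Pow(Y, -1))))
B = Rational(16, 3) (B = Mul(4, Add(2, Mul(Pow(3, -1), Add(-5, 3)))) = Mul(4, Add(2, Mul(Rational(1, 3), -2))) = Mul(4, Add(2, Rational(-2, 3))) = Mul(4, Rational(4, 3)) = Rational(16, 3) ≈ 5.3333)
Function('D')(M, t) = 3
Function('U')(H) = Rational(2, 3) (Function('U')(H) = Mul(Rational(1, 8), Rational(16, 3)) = Rational(2, 3))
Add(Mul(Add(-5, Mul(Function('U')(-3), Function('D')(-4, 4))), 46), -10) = Add(Mul(Add(-5, Mul(Rational(2, 3), 3)), 46), -10) = Add(Mul(Add(-5, 2), 46), -10) = Add(Mul(-3, 46), -10) = Add(-138, -10) = -148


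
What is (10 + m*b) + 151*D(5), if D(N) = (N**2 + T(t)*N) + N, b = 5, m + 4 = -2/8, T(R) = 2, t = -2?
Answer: 24115/4 ≈ 6028.8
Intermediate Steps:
m = -17/4 (m = -4 - 2/8 = -4 - 2*1/8 = -4 - 1/4 = -17/4 ≈ -4.2500)
D(N) = N**2 + 3*N (D(N) = (N**2 + 2*N) + N = N**2 + 3*N)
(10 + m*b) + 151*D(5) = (10 - 17/4*5) + 151*(5*(3 + 5)) = (10 - 85/4) + 151*(5*8) = -45/4 + 151*40 = -45/4 + 6040 = 24115/4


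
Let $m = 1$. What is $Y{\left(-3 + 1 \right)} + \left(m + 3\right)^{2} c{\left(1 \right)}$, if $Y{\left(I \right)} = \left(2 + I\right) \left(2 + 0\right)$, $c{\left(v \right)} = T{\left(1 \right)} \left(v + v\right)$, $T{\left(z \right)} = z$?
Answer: $32$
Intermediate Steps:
$c{\left(v \right)} = 2 v$ ($c{\left(v \right)} = 1 \left(v + v\right) = 1 \cdot 2 v = 2 v$)
$Y{\left(I \right)} = 4 + 2 I$ ($Y{\left(I \right)} = \left(2 + I\right) 2 = 4 + 2 I$)
$Y{\left(-3 + 1 \right)} + \left(m + 3\right)^{2} c{\left(1 \right)} = \left(4 + 2 \left(-3 + 1\right)\right) + \left(1 + 3\right)^{2} \cdot 2 \cdot 1 = \left(4 + 2 \left(-2\right)\right) + 4^{2} \cdot 2 = \left(4 - 4\right) + 16 \cdot 2 = 0 + 32 = 32$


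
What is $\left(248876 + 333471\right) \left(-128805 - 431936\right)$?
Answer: $-326545839127$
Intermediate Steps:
$\left(248876 + 333471\right) \left(-128805 - 431936\right) = 582347 \left(-560741\right) = -326545839127$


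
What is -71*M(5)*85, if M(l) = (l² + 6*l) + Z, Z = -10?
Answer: -271575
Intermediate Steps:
M(l) = -10 + l² + 6*l (M(l) = (l² + 6*l) - 10 = -10 + l² + 6*l)
-71*M(5)*85 = -71*(-10 + 5² + 6*5)*85 = -71*(-10 + 25 + 30)*85 = -71*45*85 = -3195*85 = -271575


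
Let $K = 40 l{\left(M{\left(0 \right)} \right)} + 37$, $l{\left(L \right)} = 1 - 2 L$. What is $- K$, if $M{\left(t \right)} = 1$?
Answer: $3$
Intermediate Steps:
$K = -3$ ($K = 40 \left(1 - 2\right) + 37 = 40 \left(-1\right) + 37 = -40 + 37 = -3$)
$- K = \left(-1\right) \left(-3\right) = 3$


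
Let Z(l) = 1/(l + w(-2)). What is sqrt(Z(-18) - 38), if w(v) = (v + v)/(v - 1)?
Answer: I*sqrt(3806)/10 ≈ 6.1693*I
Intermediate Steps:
w(v) = 2*v/(-1 + v) (w(v) = (2*v)/(-1 + v) = 2*v/(-1 + v))
Z(l) = 1/(4/3 + l) (Z(l) = 1/(l + 2*(-2)/(-1 - 2)) = 1/(l + 2*(-2)/(-3)) = 1/(l + 2*(-2)*(-1/3)) = 1/(l + 4/3) = 1/(4/3 + l))
sqrt(Z(-18) - 38) = sqrt(3/(4 + 3*(-18)) - 38) = sqrt(3/(4 - 54) - 38) = sqrt(3/(-50) - 38) = sqrt(3*(-1/50) - 38) = sqrt(-3/50 - 38) = sqrt(-1903/50) = I*sqrt(3806)/10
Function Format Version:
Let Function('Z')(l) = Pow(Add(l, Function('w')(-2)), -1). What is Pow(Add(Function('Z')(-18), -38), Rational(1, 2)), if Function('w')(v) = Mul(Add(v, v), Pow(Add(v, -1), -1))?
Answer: Mul(Rational(1, 10), I, Pow(3806, Rational(1, 2))) ≈ Mul(6.1693, I)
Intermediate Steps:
Function('w')(v) = Mul(2, v, Pow(Add(-1, v), -1)) (Function('w')(v) = Mul(Mul(2, v), Pow(Add(-1, v), -1)) = Mul(2, v, Pow(Add(-1, v), -1)))
Function('Z')(l) = Pow(Add(Rational(4, 3), l), -1) (Function('Z')(l) = Pow(Add(l, Mul(2, -2, Pow(Add(-1, -2), -1))), -1) = Pow(Add(l, Mul(2, -2, Pow(-3, -1))), -1) = Pow(Add(l, Mul(2, -2, Rational(-1, 3))), -1) = Pow(Add(l, Rational(4, 3)), -1) = Pow(Add(Rational(4, 3), l), -1))
Pow(Add(Function('Z')(-18), -38), Rational(1, 2)) = Pow(Add(Mul(3, Pow(Add(4, Mul(3, -18)), -1)), -38), Rational(1, 2)) = Pow(Add(Mul(3, Pow(Add(4, -54), -1)), -38), Rational(1, 2)) = Pow(Add(Mul(3, Pow(-50, -1)), -38), Rational(1, 2)) = Pow(Add(Mul(3, Rational(-1, 50)), -38), Rational(1, 2)) = Pow(Add(Rational(-3, 50), -38), Rational(1, 2)) = Pow(Rational(-1903, 50), Rational(1, 2)) = Mul(Rational(1, 10), I, Pow(3806, Rational(1, 2)))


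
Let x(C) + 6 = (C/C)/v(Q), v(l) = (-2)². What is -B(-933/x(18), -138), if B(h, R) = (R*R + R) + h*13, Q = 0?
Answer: -483354/23 ≈ -21015.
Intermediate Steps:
v(l) = 4
x(C) = -23/4 (x(C) = -6 + (C/C)/4 = -6 + 1*(¼) = -6 + ¼ = -23/4)
B(h, R) = R + R² + 13*h (B(h, R) = (R² + R) + 13*h = (R + R²) + 13*h = R + R² + 13*h)
-B(-933/x(18), -138) = -(-138 + (-138)² + 13*(-933/(-23/4))) = -(-138 + 19044 + 13*(-933*(-4/23))) = -(-138 + 19044 + 13*(3732/23)) = -(-138 + 19044 + 48516/23) = -1*483354/23 = -483354/23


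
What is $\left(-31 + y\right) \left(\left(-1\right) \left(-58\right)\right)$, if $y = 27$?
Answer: $-232$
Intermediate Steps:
$\left(-31 + y\right) \left(\left(-1\right) \left(-58\right)\right) = \left(-31 + 27\right) \left(\left(-1\right) \left(-58\right)\right) = \left(-4\right) 58 = -232$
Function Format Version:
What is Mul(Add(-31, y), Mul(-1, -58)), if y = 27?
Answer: -232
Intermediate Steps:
Mul(Add(-31, y), Mul(-1, -58)) = Mul(Add(-31, 27), Mul(-1, -58)) = Mul(-4, 58) = -232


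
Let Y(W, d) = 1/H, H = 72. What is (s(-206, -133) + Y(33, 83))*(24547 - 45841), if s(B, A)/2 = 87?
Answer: -14821807/4 ≈ -3.7055e+6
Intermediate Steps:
s(B, A) = 174 (s(B, A) = 2*87 = 174)
Y(W, d) = 1/72
(s(-206, -133) + Y(33, 83))*(24547 - 45841) = (174 + 1/72)*(24547 - 45841) = (12529/72)*(-21294) = -14821807/4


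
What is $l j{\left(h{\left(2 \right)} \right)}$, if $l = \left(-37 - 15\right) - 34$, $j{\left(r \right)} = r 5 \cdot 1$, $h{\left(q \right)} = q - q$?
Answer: $0$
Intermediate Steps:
$h{\left(q \right)} = 0$
$j{\left(r \right)} = 5 r$ ($j{\left(r \right)} = 5 r 1 = 5 r$)
$l = -86$ ($l = -52 - 34 = -86$)
$l j{\left(h{\left(2 \right)} \right)} = - 86 \cdot 5 \cdot 0 = \left(-86\right) 0 = 0$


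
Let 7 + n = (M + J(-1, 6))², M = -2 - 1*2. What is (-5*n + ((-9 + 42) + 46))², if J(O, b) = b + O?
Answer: 11881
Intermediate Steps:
J(O, b) = O + b
M = -4 (M = -2 - 2 = -4)
n = -6 (n = -7 + (-4 + (-1 + 6))² = -7 + (-4 + 5)² = -7 + 1² = -7 + 1 = -6)
(-5*n + ((-9 + 42) + 46))² = (-5*(-6) + ((-9 + 42) + 46))² = (30 + (33 + 46))² = (30 + 79)² = 109² = 11881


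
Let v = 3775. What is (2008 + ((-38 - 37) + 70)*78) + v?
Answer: 5393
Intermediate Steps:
(2008 + ((-38 - 37) + 70)*78) + v = (2008 + ((-38 - 37) + 70)*78) + 3775 = (2008 + (-75 + 70)*78) + 3775 = (2008 - 5*78) + 3775 = (2008 - 390) + 3775 = 1618 + 3775 = 5393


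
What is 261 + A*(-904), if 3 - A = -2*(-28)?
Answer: 48173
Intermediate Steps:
A = -53 (A = 3 - (-2)*(-28) = 3 - 1*56 = 3 - 56 = -53)
261 + A*(-904) = 261 - 53*(-904) = 261 + 47912 = 48173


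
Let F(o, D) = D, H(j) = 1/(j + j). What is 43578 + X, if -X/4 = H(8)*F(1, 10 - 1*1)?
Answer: 174303/4 ≈ 43576.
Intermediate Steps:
H(j) = 1/(2*j)
X = -9/4 (X = -4*(½)/8*(10 - 1*1) = -4*(½)*(⅛)*(10 - 1) = -9/4 ≈ -2.2500)
43578 + X = 43578 - 9/4 = 174303/4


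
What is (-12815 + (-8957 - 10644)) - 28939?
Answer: -61355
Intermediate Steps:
(-12815 + (-8957 - 10644)) - 28939 = (-12815 - 19601) - 28939 = -32416 - 28939 = -61355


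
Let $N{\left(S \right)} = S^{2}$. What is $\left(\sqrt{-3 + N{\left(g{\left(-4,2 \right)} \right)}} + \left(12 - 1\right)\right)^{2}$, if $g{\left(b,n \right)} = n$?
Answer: $144$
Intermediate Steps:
$\left(\sqrt{-3 + N{\left(g{\left(-4,2 \right)} \right)}} + \left(12 - 1\right)\right)^{2} = \left(\sqrt{-3 + 2^{2}} + \left(12 - 1\right)\right)^{2} = \left(\sqrt{-3 + 4} + \left(12 - 1\right)\right)^{2} = \left(\sqrt{1} + 11\right)^{2} = \left(1 + 11\right)^{2} = 12^{2} = 144$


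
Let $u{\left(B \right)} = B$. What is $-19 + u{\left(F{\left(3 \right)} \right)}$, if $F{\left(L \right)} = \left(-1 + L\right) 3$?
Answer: $-13$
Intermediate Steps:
$F{\left(L \right)} = -3 + 3 L$
$-19 + u{\left(F{\left(3 \right)} \right)} = -19 + \left(-3 + 3 \cdot 3\right) = -19 + \left(-3 + 9\right) = -19 + 6 = -13$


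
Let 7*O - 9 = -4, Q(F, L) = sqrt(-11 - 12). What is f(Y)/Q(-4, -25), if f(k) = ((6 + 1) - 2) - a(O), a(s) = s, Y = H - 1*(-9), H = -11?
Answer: -30*I*sqrt(23)/161 ≈ -0.89363*I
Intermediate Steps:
Q(F, L) = I*sqrt(23) (Q(F, L) = sqrt(-23) = I*sqrt(23))
O = 5/7 (O = 9/7 + (1/7)*(-4) = 9/7 - 4/7 = 5/7 ≈ 0.71429)
Y = -2 (Y = -11 - 1*(-9) = -11 + 9 = -2)
f(k) = 30/7 (f(k) = ((6 + 1) - 2) - 1*5/7 = (7 - 2) - 5/7 = 5 - 5/7 = 30/7)
f(Y)/Q(-4, -25) = 30/(7*((I*sqrt(23)))) = 30*(-I*sqrt(23)/23)/7 = -30*I*sqrt(23)/161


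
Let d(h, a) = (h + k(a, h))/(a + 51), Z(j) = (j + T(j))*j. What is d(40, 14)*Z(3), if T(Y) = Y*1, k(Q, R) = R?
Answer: 288/13 ≈ 22.154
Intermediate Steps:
T(Y) = Y
Z(j) = 2*j**2 (Z(j) = (j + j)*j = (2*j)*j = 2*j**2)
d(h, a) = 2*h/(51 + a) (d(h, a) = (h + h)/(a + 51) = (2*h)/(51 + a) = 2*h/(51 + a))
d(40, 14)*Z(3) = (2*40/(51 + 14))*(2*3**2) = (2*40/65)*(2*9) = (2*40*(1/65))*18 = (16/13)*18 = 288/13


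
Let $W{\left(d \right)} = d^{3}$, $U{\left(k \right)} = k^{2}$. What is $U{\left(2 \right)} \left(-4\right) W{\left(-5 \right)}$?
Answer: $2000$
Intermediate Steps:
$U{\left(2 \right)} \left(-4\right) W{\left(-5 \right)} = 2^{2} \left(-4\right) \left(-5\right)^{3} = 4 \left(-4\right) \left(-125\right) = \left(-16\right) \left(-125\right) = 2000$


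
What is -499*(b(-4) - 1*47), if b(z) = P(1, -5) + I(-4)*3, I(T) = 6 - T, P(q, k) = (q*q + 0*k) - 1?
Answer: 8483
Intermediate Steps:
P(q, k) = -1 + q² (P(q, k) = (q² + 0) - 1 = q² - 1 = -1 + q²)
b(z) = 30 (b(z) = (-1 + 1²) + (6 - 1*(-4))*3 = (-1 + 1) + (6 + 4)*3 = 0 + 10*3 = 0 + 30 = 30)
-499*(b(-4) - 1*47) = -499*(30 - 1*47) = -499*(30 - 47) = -499*(-17) = 8483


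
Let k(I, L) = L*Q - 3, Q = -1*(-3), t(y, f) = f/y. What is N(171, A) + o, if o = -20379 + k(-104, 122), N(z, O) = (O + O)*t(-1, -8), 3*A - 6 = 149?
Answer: -57568/3 ≈ -19189.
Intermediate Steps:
A = 155/3 (A = 2 + (⅓)*149 = 2 + 149/3 = 155/3 ≈ 51.667)
Q = 3
k(I, L) = -3 + 3*L (k(I, L) = L*3 - 3 = 3*L - 3 = -3 + 3*L)
N(z, O) = 16*O (N(z, O) = (O + O)*(-8/(-1)) = (2*O)*(-8*(-1)) = (2*O)*8 = 16*O)
o = -20016 (o = -20379 + (-3 + 3*122) = -20379 + (-3 + 366) = -20379 + 363 = -20016)
N(171, A) + o = 16*(155/3) - 20016 = 2480/3 - 20016 = -57568/3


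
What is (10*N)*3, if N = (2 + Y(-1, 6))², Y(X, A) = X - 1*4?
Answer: 270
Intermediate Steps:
Y(X, A) = -4 + X (Y(X, A) = X - 4 = -4 + X)
N = 9 (N = (2 + (-4 - 1))² = (2 - 5)² = (-3)² = 9)
(10*N)*3 = (10*9)*3 = 90*3 = 270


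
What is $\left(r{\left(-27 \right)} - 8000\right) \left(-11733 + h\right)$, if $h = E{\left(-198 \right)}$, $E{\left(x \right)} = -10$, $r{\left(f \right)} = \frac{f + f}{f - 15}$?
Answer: $\frac{657502313}{7} \approx 9.3929 \cdot 10^{7}$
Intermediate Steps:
$r{\left(f \right)} = \frac{2 f}{-15 + f}$
$h = -10$
$\left(r{\left(-27 \right)} - 8000\right) \left(-11733 + h\right) = \left(2 \left(-27\right) \frac{1}{-15 - 27} - 8000\right) \left(-11733 - 10\right) = \left(2 \left(-27\right) \frac{1}{-42} - 8000\right) \left(-11743\right) = \left(2 \left(-27\right) \left(- \frac{1}{42}\right) - 8000\right) \left(-11743\right) = \left(\frac{9}{7} - 8000\right) \left(-11743\right) = \left(- \frac{55991}{7}\right) \left(-11743\right) = \frac{657502313}{7}$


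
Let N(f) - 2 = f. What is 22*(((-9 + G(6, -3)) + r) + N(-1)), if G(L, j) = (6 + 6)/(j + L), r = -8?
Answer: -264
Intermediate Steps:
G(L, j) = 12/(L + j)
N(f) = 2 + f
22*(((-9 + G(6, -3)) + r) + N(-1)) = 22*(((-9 + 12/(6 - 3)) - 8) + (2 - 1)) = 22*(((-9 + 12/3) - 8) + 1) = 22*(((-9 + 12*(1/3)) - 8) + 1) = 22*(((-9 + 4) - 8) + 1) = 22*((-5 - 8) + 1) = 22*(-13 + 1) = 22*(-12) = -264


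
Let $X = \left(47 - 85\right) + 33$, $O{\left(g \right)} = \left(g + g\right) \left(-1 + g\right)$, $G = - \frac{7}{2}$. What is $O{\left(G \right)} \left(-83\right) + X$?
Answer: $- \frac{5239}{2} \approx -2619.5$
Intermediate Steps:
$G = - \frac{7}{2}$ ($G = \left(-7\right) \frac{1}{2} = - \frac{7}{2} \approx -3.5$)
$O{\left(g \right)} = 2 g \left(-1 + g\right)$
$X = -5$ ($X = -38 + 33 = -5$)
$O{\left(G \right)} \left(-83\right) + X = 2 \left(- \frac{7}{2}\right) \left(-1 - \frac{7}{2}\right) \left(-83\right) - 5 = 2 \left(- \frac{7}{2}\right) \left(- \frac{9}{2}\right) \left(-83\right) - 5 = \frac{63}{2} \left(-83\right) - 5 = - \frac{5229}{2} - 5 = - \frac{5239}{2}$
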